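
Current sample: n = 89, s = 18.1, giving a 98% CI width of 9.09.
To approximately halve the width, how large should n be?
n ≈ 356

CI width ∝ 1/√n
To reduce width by factor 2, need √n to grow by 2 → need 2² = 4 times as many samples.

Current: n = 89, width = 9.09
New: n = 356, width ≈ 4.48

Width reduced by factor of 9.09/4.48 = 2.03.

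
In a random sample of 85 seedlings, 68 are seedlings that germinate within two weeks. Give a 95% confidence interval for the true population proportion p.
(0.715, 0.885)

Proportion CI:
p̂ = 68/85 = 0.80000
SE = √(p̂(1-p̂)/n) = √(0.80000 · 0.20000 / 85) = 0.04339

z* = 1.960
Margin = z* · SE = 1.960 · 0.04339 = 0.0850

CI: 0.80000 ± 0.0850 = (0.715, 0.885)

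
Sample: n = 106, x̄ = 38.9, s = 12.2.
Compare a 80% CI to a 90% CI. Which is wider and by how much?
90% CI is wider by 0.87

df = 105
80% CI: t* = 1.290, (37.37, 40.43), width = 2 · t* · s/√n = 3.06
90% CI: t* = 1.659, (36.93, 40.87), width = 2 · t* · s/√n = 3.93

The 90% CI is wider by 3.93 - 3.06 = 0.87.
Higher confidence requires a wider interval.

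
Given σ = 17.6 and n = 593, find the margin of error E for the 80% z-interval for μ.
Margin of error = 0.93

Margin of error = z* · σ/√n
= 1.282 · 17.6/√593
= 1.282 · 17.6/24.3516
= 0.93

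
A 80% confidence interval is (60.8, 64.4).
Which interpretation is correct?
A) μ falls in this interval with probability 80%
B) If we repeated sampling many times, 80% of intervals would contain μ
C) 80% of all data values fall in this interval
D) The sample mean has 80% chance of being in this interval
B

A) Wrong — μ is fixed; the randomness lives in the interval, not in μ.
B) Correct — this is the frequentist long-run coverage interpretation.
C) Wrong — a CI is about the parameter μ, not individual data values.
D) Wrong — x̄ is observed and sits in the interval by construction.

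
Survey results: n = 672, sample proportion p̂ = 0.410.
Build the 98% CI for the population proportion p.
(0.366, 0.454)

Proportion CI:
SE = √(p̂(1-p̂)/n) = √(0.410 · 0.590 / 672) = 0.01897

z* = 2.326
Margin = z* · SE = 2.326 · 0.01897 = 0.0441

CI: 0.410 ± 0.0441 = (0.366, 0.454)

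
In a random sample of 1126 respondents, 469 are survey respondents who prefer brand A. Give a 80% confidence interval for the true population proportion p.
(0.398, 0.435)

Proportion CI:
p̂ = 469/1126 = 0.41652
SE = √(p̂(1-p̂)/n) = √(0.41652 · 0.58348 / 1126) = 0.01469

z* = 1.282
Margin = z* · SE = 1.282 · 0.01469 = 0.0188

CI: 0.41652 ± 0.0188 = (0.398, 0.435)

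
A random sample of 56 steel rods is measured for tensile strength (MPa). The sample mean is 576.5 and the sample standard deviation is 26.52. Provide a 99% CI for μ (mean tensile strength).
(567.04, 585.96)

t-interval (σ unknown):
df = n - 1 = 55
t* = 2.668 for 99% confidence

Margin of error = t* · s/√n = 2.668 · 26.52/√56 = 9.46

CI: (567.04, 585.96)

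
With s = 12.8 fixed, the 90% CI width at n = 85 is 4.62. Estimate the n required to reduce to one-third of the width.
n ≈ 765

CI width ∝ 1/√n
To reduce width by factor 3, need √n to grow by 3 → need 3² = 9 times as many samples.

Current: n = 85, width = 4.62
New: n = 765, width ≈ 1.52

Width reduced by factor of 4.62/1.52 = 3.04.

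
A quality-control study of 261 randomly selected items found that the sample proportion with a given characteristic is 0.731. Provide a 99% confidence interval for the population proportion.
(0.660, 0.802)

Proportion CI:
SE = √(p̂(1-p̂)/n) = √(0.731 · 0.269 / 261) = 0.02745

z* = 2.576
Margin = z* · SE = 2.576 · 0.02745 = 0.0707

CI: 0.731 ± 0.0707 = (0.660, 0.802)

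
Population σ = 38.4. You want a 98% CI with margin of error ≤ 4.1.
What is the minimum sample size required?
n ≥ 475

For margin E ≤ 4.1:
n ≥ (z* · σ / E)²
n ≥ (2.326 · 38.4 / 4.1)²
n ≥ 474.59

Minimum n = 475 (rounding up)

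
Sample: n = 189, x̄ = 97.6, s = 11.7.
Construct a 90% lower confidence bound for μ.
μ ≥ 96.51

Lower bound (one-sided):
t* = 1.286 (one-sided for 90%)
Lower bound = x̄ - t* · s/√n = 97.6 - 1.286 · 11.7/√189 = 96.51

We are 90% confident that μ ≥ 96.51.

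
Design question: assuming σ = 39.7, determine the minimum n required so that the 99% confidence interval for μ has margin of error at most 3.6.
n ≥ 807

For margin E ≤ 3.6:
n ≥ (z* · σ / E)²
n ≥ (2.576 · 39.7 / 3.6)²
n ≥ 806.99

Minimum n = 807 (rounding up)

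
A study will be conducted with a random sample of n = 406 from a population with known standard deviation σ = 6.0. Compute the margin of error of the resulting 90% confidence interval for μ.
Margin of error = 0.49

Margin of error = z* · σ/√n
= 1.645 · 6.0/√406
= 1.645 · 6.0/20.1494
= 0.49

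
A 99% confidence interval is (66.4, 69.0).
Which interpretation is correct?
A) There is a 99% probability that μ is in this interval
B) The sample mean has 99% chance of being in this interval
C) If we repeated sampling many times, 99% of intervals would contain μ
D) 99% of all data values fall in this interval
C

A) Wrong — μ is fixed; the randomness lives in the interval, not in μ.
B) Wrong — x̄ is observed and sits in the interval by construction.
C) Correct — this is the frequentist long-run coverage interpretation.
D) Wrong — a CI is about the parameter μ, not individual data values.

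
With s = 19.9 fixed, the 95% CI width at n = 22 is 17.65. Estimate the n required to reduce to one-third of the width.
n ≈ 198

CI width ∝ 1/√n
To reduce width by factor 3, need √n to grow by 3 → need 3² = 9 times as many samples.

Current: n = 22, width = 17.65
New: n = 198, width ≈ 5.58

Width reduced by factor of 17.65/5.58 = 3.16.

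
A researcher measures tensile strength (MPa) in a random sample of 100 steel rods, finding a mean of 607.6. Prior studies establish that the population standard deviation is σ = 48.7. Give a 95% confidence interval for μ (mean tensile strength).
(598.05, 617.15)

z-interval (σ known):
z* = 1.960 for 95% confidence

Margin of error = z* · σ/√n = 1.960 · 48.7/√100 = 9.55

CI: (607.6 - 9.55, 607.6 + 9.55) = (598.05, 617.15)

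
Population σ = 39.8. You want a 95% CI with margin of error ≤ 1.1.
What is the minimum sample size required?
n ≥ 5030

For margin E ≤ 1.1:
n ≥ (z* · σ / E)²
n ≥ (1.960 · 39.8 / 1.1)²
n ≥ 5029.13

Minimum n = 5030 (rounding up)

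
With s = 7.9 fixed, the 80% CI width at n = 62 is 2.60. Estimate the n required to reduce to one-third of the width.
n ≈ 558

CI width ∝ 1/√n
To reduce width by factor 3, need √n to grow by 3 → need 3² = 9 times as many samples.

Current: n = 62, width = 2.60
New: n = 558, width ≈ 0.86

Width reduced by factor of 2.60/0.86 = 3.02.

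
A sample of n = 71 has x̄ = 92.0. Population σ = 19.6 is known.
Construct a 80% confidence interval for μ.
(89.02, 94.98)

z-interval (σ known):
z* = 1.282 for 80% confidence

Margin of error = z* · σ/√n = 1.282 · 19.6/√71 = 2.98

CI: (92.0 - 2.98, 92.0 + 2.98) = (89.02, 94.98)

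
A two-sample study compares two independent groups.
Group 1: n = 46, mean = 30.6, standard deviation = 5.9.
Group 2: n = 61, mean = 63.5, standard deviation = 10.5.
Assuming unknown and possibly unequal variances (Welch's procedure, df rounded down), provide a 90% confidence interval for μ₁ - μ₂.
(-35.56, -30.24)

Difference: x̄₁ - x̄₂ = -32.90
SE = √(s₁²/n₁ + s₂²/n₂) = √(5.9²/46 + 10.5²/61) = 1.6013
df = 97.88 → 97 (Welch–Satterthwaite, rounded down)
t* = 1.661

CI: -32.90 ± 1.661 · 1.6013 = -32.90 ± 2.66 = (-35.56, -30.24)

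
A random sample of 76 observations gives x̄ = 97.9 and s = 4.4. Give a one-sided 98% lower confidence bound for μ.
μ ≥ 96.85

Lower bound (one-sided):
t* = 2.090 (one-sided for 98%)
Lower bound = x̄ - t* · s/√n = 97.9 - 2.090 · 4.4/√76 = 96.85

We are 98% confident that μ ≥ 96.85.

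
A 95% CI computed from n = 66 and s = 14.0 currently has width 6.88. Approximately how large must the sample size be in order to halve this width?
n ≈ 264

CI width ∝ 1/√n
To reduce width by factor 2, need √n to grow by 2 → need 2² = 4 times as many samples.

Current: n = 66, width = 6.88
New: n = 264, width ≈ 3.39

Width reduced by factor of 6.88/3.39 = 2.03.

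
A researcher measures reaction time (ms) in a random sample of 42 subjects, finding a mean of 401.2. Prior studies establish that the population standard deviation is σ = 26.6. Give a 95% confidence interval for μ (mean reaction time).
(393.16, 409.24)

z-interval (σ known):
z* = 1.960 for 95% confidence

Margin of error = z* · σ/√n = 1.960 · 26.6/√42 = 8.04

CI: (401.2 - 8.04, 401.2 + 8.04) = (393.16, 409.24)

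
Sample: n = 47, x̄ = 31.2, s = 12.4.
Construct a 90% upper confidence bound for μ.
μ ≤ 33.55

Upper bound (one-sided):
t* = 1.300 (one-sided for 90%)
Upper bound = x̄ + t* · s/√n = 31.2 + 1.300 · 12.4/√47 = 33.55

We are 90% confident that μ ≤ 33.55.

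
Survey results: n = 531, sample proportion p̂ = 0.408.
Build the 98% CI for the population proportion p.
(0.358, 0.458)

Proportion CI:
SE = √(p̂(1-p̂)/n) = √(0.408 · 0.592 / 531) = 0.02133

z* = 2.326
Margin = z* · SE = 2.326 · 0.02133 = 0.0496

CI: 0.408 ± 0.0496 = (0.358, 0.458)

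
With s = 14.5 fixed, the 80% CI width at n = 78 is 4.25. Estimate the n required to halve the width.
n ≈ 312

CI width ∝ 1/√n
To reduce width by factor 2, need √n to grow by 2 → need 2² = 4 times as many samples.

Current: n = 78, width = 4.25
New: n = 312, width ≈ 2.11

Width reduced by factor of 4.25/2.11 = 2.01.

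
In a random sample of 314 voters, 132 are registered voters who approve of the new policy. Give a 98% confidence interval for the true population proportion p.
(0.356, 0.485)

Proportion CI:
p̂ = 132/314 = 0.42038
SE = √(p̂(1-p̂)/n) = √(0.42038 · 0.57962 / 314) = 0.02786

z* = 2.326
Margin = z* · SE = 2.326 · 0.02786 = 0.0648

CI: 0.42038 ± 0.0648 = (0.356, 0.485)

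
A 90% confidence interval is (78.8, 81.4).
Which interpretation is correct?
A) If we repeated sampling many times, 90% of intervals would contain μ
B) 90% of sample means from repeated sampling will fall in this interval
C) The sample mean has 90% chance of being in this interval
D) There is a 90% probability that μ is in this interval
A

A) Correct — this is the frequentist long-run coverage interpretation.
B) Wrong — coverage applies to intervals containing μ, not to future x̄ values.
C) Wrong — x̄ is observed and sits in the interval by construction.
D) Wrong — μ is fixed; the randomness lives in the interval, not in μ.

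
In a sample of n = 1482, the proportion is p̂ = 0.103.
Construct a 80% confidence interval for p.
(0.093, 0.113)

Proportion CI:
SE = √(p̂(1-p̂)/n) = √(0.103 · 0.897 / 1482) = 0.00790

z* = 1.282
Margin = z* · SE = 1.282 · 0.00790 = 0.0101

CI: 0.103 ± 0.0101 = (0.093, 0.113)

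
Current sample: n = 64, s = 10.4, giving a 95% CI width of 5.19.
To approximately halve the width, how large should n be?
n ≈ 256

CI width ∝ 1/√n
To reduce width by factor 2, need √n to grow by 2 → need 2² = 4 times as many samples.

Current: n = 64, width = 5.19
New: n = 256, width ≈ 2.56

Width reduced by factor of 5.19/2.56 = 2.03.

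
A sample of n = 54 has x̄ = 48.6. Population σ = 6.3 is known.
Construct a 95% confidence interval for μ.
(46.92, 50.28)

z-interval (σ known):
z* = 1.960 for 95% confidence

Margin of error = z* · σ/√n = 1.960 · 6.3/√54 = 1.68

CI: (48.6 - 1.68, 48.6 + 1.68) = (46.92, 50.28)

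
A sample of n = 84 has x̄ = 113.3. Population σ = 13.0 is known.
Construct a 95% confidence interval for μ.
(110.52, 116.08)

z-interval (σ known):
z* = 1.960 for 95% confidence

Margin of error = z* · σ/√n = 1.960 · 13.0/√84 = 2.78

CI: (113.3 - 2.78, 113.3 + 2.78) = (110.52, 116.08)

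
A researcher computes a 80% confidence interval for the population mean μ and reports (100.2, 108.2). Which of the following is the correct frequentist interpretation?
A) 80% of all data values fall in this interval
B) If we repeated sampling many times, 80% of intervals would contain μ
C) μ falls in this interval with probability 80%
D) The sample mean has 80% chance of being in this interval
B

A) Wrong — a CI is about the parameter μ, not individual data values.
B) Correct — this is the frequentist long-run coverage interpretation.
C) Wrong — μ is fixed; the randomness lives in the interval, not in μ.
D) Wrong — x̄ is observed and sits in the interval by construction.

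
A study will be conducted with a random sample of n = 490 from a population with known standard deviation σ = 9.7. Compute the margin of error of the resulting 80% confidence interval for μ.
Margin of error = 0.56

Margin of error = z* · σ/√n
= 1.282 · 9.7/√490
= 1.282 · 9.7/22.1359
= 0.56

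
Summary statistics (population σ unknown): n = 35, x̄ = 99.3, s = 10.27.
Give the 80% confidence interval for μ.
(97.03, 101.57)

t-interval (σ unknown):
df = n - 1 = 34
t* = 1.307 for 80% confidence

Margin of error = t* · s/√n = 1.307 · 10.27/√35 = 2.27

CI: (97.03, 101.57)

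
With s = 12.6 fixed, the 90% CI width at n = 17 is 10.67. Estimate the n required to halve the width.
n ≈ 68

CI width ∝ 1/√n
To reduce width by factor 2, need √n to grow by 2 → need 2² = 4 times as many samples.

Current: n = 17, width = 10.67
New: n = 68, width ≈ 5.10

Width reduced by factor of 10.67/5.10 = 2.09.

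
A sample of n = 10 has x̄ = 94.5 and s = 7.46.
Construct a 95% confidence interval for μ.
(89.16, 99.84)

t-interval (σ unknown):
df = n - 1 = 9
t* = 2.262 for 95% confidence

Margin of error = t* · s/√n = 2.262 · 7.46/√10 = 5.34

CI: (89.16, 99.84)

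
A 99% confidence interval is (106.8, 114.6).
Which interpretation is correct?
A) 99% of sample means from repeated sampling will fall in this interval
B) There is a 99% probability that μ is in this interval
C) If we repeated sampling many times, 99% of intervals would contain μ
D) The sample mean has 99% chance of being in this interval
C

A) Wrong — coverage applies to intervals containing μ, not to future x̄ values.
B) Wrong — μ is fixed; the randomness lives in the interval, not in μ.
C) Correct — this is the frequentist long-run coverage interpretation.
D) Wrong — x̄ is observed and sits in the interval by construction.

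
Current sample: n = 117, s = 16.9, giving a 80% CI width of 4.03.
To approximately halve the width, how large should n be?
n ≈ 468

CI width ∝ 1/√n
To reduce width by factor 2, need √n to grow by 2 → need 2² = 4 times as many samples.

Current: n = 117, width = 4.03
New: n = 468, width ≈ 2.00

Width reduced by factor of 4.03/2.00 = 2.02.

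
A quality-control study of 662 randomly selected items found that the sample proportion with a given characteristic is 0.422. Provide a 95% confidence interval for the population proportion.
(0.384, 0.460)

Proportion CI:
SE = √(p̂(1-p̂)/n) = √(0.422 · 0.578 / 662) = 0.01920

z* = 1.960
Margin = z* · SE = 1.960 · 0.01920 = 0.0376

CI: 0.422 ± 0.0376 = (0.384, 0.460)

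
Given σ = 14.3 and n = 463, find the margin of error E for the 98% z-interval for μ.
Margin of error = 1.55

Margin of error = z* · σ/√n
= 2.326 · 14.3/√463
= 2.326 · 14.3/21.5174
= 1.55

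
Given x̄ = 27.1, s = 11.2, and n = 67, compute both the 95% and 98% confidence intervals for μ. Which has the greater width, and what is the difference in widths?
98% CI is wider by 1.06

df = 66
95% CI: t* = 1.997, (24.37, 29.83), width = 2 · t* · s/√n = 5.46
98% CI: t* = 2.384, (23.84, 30.36), width = 2 · t* · s/√n = 6.52

The 98% CI is wider by 6.52 - 5.46 = 1.06.
Higher confidence requires a wider interval.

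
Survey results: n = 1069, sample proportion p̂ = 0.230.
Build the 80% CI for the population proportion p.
(0.213, 0.247)

Proportion CI:
SE = √(p̂(1-p̂)/n) = √(0.230 · 0.770 / 1069) = 0.01287

z* = 1.282
Margin = z* · SE = 1.282 · 0.01287 = 0.0165

CI: 0.230 ± 0.0165 = (0.213, 0.247)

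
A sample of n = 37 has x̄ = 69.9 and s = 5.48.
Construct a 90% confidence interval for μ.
(68.38, 71.42)

t-interval (σ unknown):
df = n - 1 = 36
t* = 1.688 for 90% confidence

Margin of error = t* · s/√n = 1.688 · 5.48/√37 = 1.52

CI: (68.38, 71.42)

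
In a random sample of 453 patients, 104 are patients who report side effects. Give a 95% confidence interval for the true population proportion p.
(0.191, 0.268)

Proportion CI:
p̂ = 104/453 = 0.22958
SE = √(p̂(1-p̂)/n) = √(0.22958 · 0.77042 / 453) = 0.01976

z* = 1.960
Margin = z* · SE = 1.960 · 0.01976 = 0.0387

CI: 0.22958 ± 0.0387 = (0.191, 0.268)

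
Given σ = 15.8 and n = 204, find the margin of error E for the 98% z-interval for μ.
Margin of error = 2.57

Margin of error = z* · σ/√n
= 2.326 · 15.8/√204
= 2.326 · 15.8/14.2829
= 2.57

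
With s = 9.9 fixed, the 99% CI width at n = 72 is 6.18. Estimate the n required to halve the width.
n ≈ 288

CI width ∝ 1/√n
To reduce width by factor 2, need √n to grow by 2 → need 2² = 4 times as many samples.

Current: n = 72, width = 6.18
New: n = 288, width ≈ 3.03

Width reduced by factor of 6.18/3.03 = 2.04.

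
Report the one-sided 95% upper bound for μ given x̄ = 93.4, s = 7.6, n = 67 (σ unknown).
μ ≤ 94.95

Upper bound (one-sided):
t* = 1.668 (one-sided for 95%)
Upper bound = x̄ + t* · s/√n = 93.4 + 1.668 · 7.6/√67 = 94.95

We are 95% confident that μ ≤ 94.95.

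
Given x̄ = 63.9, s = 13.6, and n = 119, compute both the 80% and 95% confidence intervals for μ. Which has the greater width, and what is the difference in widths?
95% CI is wider by 1.73

df = 118
80% CI: t* = 1.289, (62.29, 65.51), width = 2 · t* · s/√n = 3.21
95% CI: t* = 1.980, (61.43, 66.37), width = 2 · t* · s/√n = 4.94

The 95% CI is wider by 4.94 - 3.21 = 1.73.
Higher confidence requires a wider interval.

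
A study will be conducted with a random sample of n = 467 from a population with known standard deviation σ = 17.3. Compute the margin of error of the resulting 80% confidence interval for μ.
Margin of error = 1.03

Margin of error = z* · σ/√n
= 1.282 · 17.3/√467
= 1.282 · 17.3/21.6102
= 1.03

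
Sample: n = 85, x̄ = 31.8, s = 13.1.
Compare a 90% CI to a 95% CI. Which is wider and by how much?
95% CI is wider by 0.92

df = 84
90% CI: t* = 1.663, (29.44, 34.16), width = 2 · t* · s/√n = 4.73
95% CI: t* = 1.989, (28.97, 34.63), width = 2 · t* · s/√n = 5.65

The 95% CI is wider by 5.65 - 4.73 = 0.92.
Higher confidence requires a wider interval.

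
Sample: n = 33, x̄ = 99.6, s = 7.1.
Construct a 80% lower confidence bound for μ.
μ ≥ 98.55

Lower bound (one-sided):
t* = 0.853 (one-sided for 80%)
Lower bound = x̄ - t* · s/√n = 99.6 - 0.853 · 7.1/√33 = 98.55

We are 80% confident that μ ≥ 98.55.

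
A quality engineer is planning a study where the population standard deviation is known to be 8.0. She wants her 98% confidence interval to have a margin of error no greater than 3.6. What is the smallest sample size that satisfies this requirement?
n ≥ 27

For margin E ≤ 3.6:
n ≥ (z* · σ / E)²
n ≥ (2.326 · 8.0 / 3.6)²
n ≥ 26.72

Minimum n = 27 (rounding up)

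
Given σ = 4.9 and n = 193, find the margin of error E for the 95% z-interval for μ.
Margin of error = 0.69

Margin of error = z* · σ/√n
= 1.960 · 4.9/√193
= 1.960 · 4.9/13.8924
= 0.69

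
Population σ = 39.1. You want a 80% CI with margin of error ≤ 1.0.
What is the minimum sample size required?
n ≥ 2513

For margin E ≤ 1.0:
n ≥ (z* · σ / E)²
n ≥ (1.282 · 39.1 / 1.0)²
n ≥ 2512.64

Minimum n = 2513 (rounding up)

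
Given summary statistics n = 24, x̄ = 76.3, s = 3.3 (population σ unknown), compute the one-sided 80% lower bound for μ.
μ ≥ 75.72

Lower bound (one-sided):
t* = 0.858 (one-sided for 80%)
Lower bound = x̄ - t* · s/√n = 76.3 - 0.858 · 3.3/√24 = 75.72

We are 80% confident that μ ≥ 75.72.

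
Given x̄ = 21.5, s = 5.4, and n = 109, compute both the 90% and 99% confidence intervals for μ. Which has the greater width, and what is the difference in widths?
99% CI is wider by 0.99

df = 108
90% CI: t* = 1.659, (20.64, 22.36), width = 2 · t* · s/√n = 1.72
99% CI: t* = 2.622, (20.14, 22.86), width = 2 · t* · s/√n = 2.71

The 99% CI is wider by 2.71 - 1.72 = 0.99.
Higher confidence requires a wider interval.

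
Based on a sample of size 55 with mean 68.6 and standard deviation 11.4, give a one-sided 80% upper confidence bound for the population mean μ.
μ ≤ 69.90

Upper bound (one-sided):
t* = 0.848 (one-sided for 80%)
Upper bound = x̄ + t* · s/√n = 68.6 + 0.848 · 11.4/√55 = 69.90

We are 80% confident that μ ≤ 69.90.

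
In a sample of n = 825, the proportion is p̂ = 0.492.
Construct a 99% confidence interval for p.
(0.447, 0.537)

Proportion CI:
SE = √(p̂(1-p̂)/n) = √(0.492 · 0.508 / 825) = 0.01741

z* = 2.576
Margin = z* · SE = 2.576 · 0.01741 = 0.0448

CI: 0.492 ± 0.0448 = (0.447, 0.537)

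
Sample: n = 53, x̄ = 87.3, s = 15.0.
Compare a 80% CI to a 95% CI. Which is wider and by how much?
95% CI is wider by 2.92

df = 52
80% CI: t* = 1.298, (84.63, 89.97), width = 2 · t* · s/√n = 5.35
95% CI: t* = 2.007, (83.16, 91.44), width = 2 · t* · s/√n = 8.27

The 95% CI is wider by 8.27 - 5.35 = 2.92.
Higher confidence requires a wider interval.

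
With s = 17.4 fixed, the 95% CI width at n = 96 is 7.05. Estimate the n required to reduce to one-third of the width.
n ≈ 864

CI width ∝ 1/√n
To reduce width by factor 3, need √n to grow by 3 → need 3² = 9 times as many samples.

Current: n = 96, width = 7.05
New: n = 864, width ≈ 2.32

Width reduced by factor of 7.05/2.32 = 3.04.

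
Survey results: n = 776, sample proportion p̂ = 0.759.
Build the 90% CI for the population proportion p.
(0.734, 0.784)

Proportion CI:
SE = √(p̂(1-p̂)/n) = √(0.759 · 0.241 / 776) = 0.01535

z* = 1.645
Margin = z* · SE = 1.645 · 0.01535 = 0.0253

CI: 0.759 ± 0.0253 = (0.734, 0.784)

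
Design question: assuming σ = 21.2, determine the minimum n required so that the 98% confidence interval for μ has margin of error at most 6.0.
n ≥ 68

For margin E ≤ 6.0:
n ≥ (z* · σ / E)²
n ≥ (2.326 · 21.2 / 6.0)²
n ≥ 67.54

Minimum n = 68 (rounding up)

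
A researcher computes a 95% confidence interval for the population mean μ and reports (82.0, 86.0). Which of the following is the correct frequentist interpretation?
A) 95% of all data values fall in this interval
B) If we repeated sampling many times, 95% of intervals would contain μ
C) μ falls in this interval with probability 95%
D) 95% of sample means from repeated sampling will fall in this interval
B

A) Wrong — a CI is about the parameter μ, not individual data values.
B) Correct — this is the frequentist long-run coverage interpretation.
C) Wrong — μ is fixed; the randomness lives in the interval, not in μ.
D) Wrong — coverage applies to intervals containing μ, not to future x̄ values.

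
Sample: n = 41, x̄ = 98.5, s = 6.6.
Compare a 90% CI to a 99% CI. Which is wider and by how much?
99% CI is wider by 2.10

df = 40
90% CI: t* = 1.684, (96.76, 100.24), width = 2 · t* · s/√n = 3.47
99% CI: t* = 2.704, (95.71, 101.29), width = 2 · t* · s/√n = 5.57

The 99% CI is wider by 5.57 - 3.47 = 2.10.
Higher confidence requires a wider interval.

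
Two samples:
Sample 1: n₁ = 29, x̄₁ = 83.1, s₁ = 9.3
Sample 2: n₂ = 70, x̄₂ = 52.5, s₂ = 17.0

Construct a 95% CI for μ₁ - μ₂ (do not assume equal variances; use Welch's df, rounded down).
(25.30, 35.90)

Difference: x̄₁ - x̄₂ = 30.60
SE = √(s₁²/n₁ + s₂²/n₂) = √(9.3²/29 + 17.0²/70) = 2.6666
df = 89.54 → 89 (Welch–Satterthwaite, rounded down)
t* = 1.987

CI: 30.60 ± 1.987 · 2.6666 = 30.60 ± 5.30 = (25.30, 35.90)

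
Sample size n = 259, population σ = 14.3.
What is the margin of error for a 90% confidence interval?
Margin of error = 1.46

Margin of error = z* · σ/√n
= 1.645 · 14.3/√259
= 1.645 · 14.3/16.0935
= 1.46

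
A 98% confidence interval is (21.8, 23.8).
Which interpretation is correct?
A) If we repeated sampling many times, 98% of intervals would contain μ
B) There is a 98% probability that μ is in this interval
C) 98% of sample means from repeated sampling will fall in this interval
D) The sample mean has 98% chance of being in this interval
A

A) Correct — this is the frequentist long-run coverage interpretation.
B) Wrong — μ is fixed; the randomness lives in the interval, not in μ.
C) Wrong — coverage applies to intervals containing μ, not to future x̄ values.
D) Wrong — x̄ is observed and sits in the interval by construction.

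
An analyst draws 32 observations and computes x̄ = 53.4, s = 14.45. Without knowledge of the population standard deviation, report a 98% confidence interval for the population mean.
(47.13, 59.67)

t-interval (σ unknown):
df = n - 1 = 31
t* = 2.453 for 98% confidence

Margin of error = t* · s/√n = 2.453 · 14.45/√32 = 6.27

CI: (47.13, 59.67)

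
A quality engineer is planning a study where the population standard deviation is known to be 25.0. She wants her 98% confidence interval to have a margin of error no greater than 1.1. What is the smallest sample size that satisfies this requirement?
n ≥ 2795

For margin E ≤ 1.1:
n ≥ (z* · σ / E)²
n ≥ (2.326 · 25.0 / 1.1)²
n ≥ 2794.56

Minimum n = 2795 (rounding up)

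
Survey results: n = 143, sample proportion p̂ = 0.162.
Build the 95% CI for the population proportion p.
(0.102, 0.222)

Proportion CI:
SE = √(p̂(1-p̂)/n) = √(0.162 · 0.838 / 143) = 0.03081

z* = 1.960
Margin = z* · SE = 1.960 · 0.03081 = 0.0604

CI: 0.162 ± 0.0604 = (0.102, 0.222)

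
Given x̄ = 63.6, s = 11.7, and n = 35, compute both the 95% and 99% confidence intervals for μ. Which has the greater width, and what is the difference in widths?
99% CI is wider by 2.75

df = 34
95% CI: t* = 2.032, (59.58, 67.62), width = 2 · t* · s/√n = 8.04
99% CI: t* = 2.728, (58.20, 69.00), width = 2 · t* · s/√n = 10.79

The 99% CI is wider by 10.79 - 8.04 = 2.75.
Higher confidence requires a wider interval.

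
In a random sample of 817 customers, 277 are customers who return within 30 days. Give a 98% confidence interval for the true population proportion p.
(0.301, 0.378)

Proportion CI:
p̂ = 277/817 = 0.33905
SE = √(p̂(1-p̂)/n) = √(0.33905 · 0.66095 / 817) = 0.01656

z* = 2.326
Margin = z* · SE = 2.326 · 0.01656 = 0.0385

CI: 0.33905 ± 0.0385 = (0.301, 0.378)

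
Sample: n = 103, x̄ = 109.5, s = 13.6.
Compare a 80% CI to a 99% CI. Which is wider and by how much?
99% CI is wider by 3.58

df = 102
80% CI: t* = 1.290, (107.77, 111.23), width = 2 · t* · s/√n = 3.46
99% CI: t* = 2.625, (105.98, 113.02), width = 2 · t* · s/√n = 7.04

The 99% CI is wider by 7.04 - 3.46 = 3.58.
Higher confidence requires a wider interval.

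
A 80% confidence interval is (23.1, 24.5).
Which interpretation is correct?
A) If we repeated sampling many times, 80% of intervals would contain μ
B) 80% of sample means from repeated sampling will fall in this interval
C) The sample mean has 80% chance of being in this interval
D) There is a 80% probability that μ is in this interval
A

A) Correct — this is the frequentist long-run coverage interpretation.
B) Wrong — coverage applies to intervals containing μ, not to future x̄ values.
C) Wrong — x̄ is observed and sits in the interval by construction.
D) Wrong — μ is fixed; the randomness lives in the interval, not in μ.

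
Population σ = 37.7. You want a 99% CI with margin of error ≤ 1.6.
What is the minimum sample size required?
n ≥ 3685

For margin E ≤ 1.6:
n ≥ (z* · σ / E)²
n ≥ (2.576 · 37.7 / 1.6)²
n ≥ 3684.13

Minimum n = 3685 (rounding up)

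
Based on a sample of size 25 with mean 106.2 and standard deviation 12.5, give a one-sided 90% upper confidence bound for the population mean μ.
μ ≤ 109.50

Upper bound (one-sided):
t* = 1.318 (one-sided for 90%)
Upper bound = x̄ + t* · s/√n = 106.2 + 1.318 · 12.5/√25 = 109.50

We are 90% confident that μ ≤ 109.50.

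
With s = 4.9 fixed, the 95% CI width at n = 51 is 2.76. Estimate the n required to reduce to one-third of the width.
n ≈ 459

CI width ∝ 1/√n
To reduce width by factor 3, need √n to grow by 3 → need 3² = 9 times as many samples.

Current: n = 51, width = 2.76
New: n = 459, width ≈ 0.90

Width reduced by factor of 2.76/0.90 = 3.07.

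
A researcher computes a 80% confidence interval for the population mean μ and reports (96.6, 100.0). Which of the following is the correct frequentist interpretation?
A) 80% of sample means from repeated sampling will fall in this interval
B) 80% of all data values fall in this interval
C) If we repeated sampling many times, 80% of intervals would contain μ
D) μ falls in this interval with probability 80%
C

A) Wrong — coverage applies to intervals containing μ, not to future x̄ values.
B) Wrong — a CI is about the parameter μ, not individual data values.
C) Correct — this is the frequentist long-run coverage interpretation.
D) Wrong — μ is fixed; the randomness lives in the interval, not in μ.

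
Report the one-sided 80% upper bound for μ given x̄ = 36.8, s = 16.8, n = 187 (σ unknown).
μ ≤ 37.84

Upper bound (one-sided):
t* = 0.844 (one-sided for 80%)
Upper bound = x̄ + t* · s/√n = 36.8 + 0.844 · 16.8/√187 = 37.84

We are 80% confident that μ ≤ 37.84.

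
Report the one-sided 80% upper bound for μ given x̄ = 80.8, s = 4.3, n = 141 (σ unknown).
μ ≤ 81.11

Upper bound (one-sided):
t* = 0.844 (one-sided for 80%)
Upper bound = x̄ + t* · s/√n = 80.8 + 0.844 · 4.3/√141 = 81.11

We are 80% confident that μ ≤ 81.11.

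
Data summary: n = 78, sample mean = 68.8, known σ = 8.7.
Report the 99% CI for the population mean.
(66.26, 71.34)

z-interval (σ known):
z* = 2.576 for 99% confidence

Margin of error = z* · σ/√n = 2.576 · 8.7/√78 = 2.54

CI: (68.8 - 2.54, 68.8 + 2.54) = (66.26, 71.34)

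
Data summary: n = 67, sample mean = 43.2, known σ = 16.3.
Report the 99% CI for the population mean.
(38.07, 48.33)

z-interval (σ known):
z* = 2.576 for 99% confidence

Margin of error = z* · σ/√n = 2.576 · 16.3/√67 = 5.13

CI: (43.2 - 5.13, 43.2 + 5.13) = (38.07, 48.33)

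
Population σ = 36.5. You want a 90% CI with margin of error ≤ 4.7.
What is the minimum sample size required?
n ≥ 164

For margin E ≤ 4.7:
n ≥ (z* · σ / E)²
n ≥ (1.645 · 36.5 / 4.7)²
n ≥ 163.20

Minimum n = 164 (rounding up)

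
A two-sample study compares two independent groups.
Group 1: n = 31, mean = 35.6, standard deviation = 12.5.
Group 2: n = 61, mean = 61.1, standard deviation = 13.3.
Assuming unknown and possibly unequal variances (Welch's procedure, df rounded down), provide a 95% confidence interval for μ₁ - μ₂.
(-31.13, -19.87)

Difference: x̄₁ - x̄₂ = -25.50
SE = √(s₁²/n₁ + s₂²/n₂) = √(12.5²/31 + 13.3²/61) = 2.8178
df = 63.88 → 63 (Welch–Satterthwaite, rounded down)
t* = 1.998

CI: -25.50 ± 1.998 · 2.8178 = -25.50 ± 5.63 = (-31.13, -19.87)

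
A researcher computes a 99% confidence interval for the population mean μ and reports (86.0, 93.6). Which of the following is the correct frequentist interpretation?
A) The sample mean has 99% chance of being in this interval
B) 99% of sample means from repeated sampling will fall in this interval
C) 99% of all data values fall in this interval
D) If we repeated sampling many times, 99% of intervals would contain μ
D

A) Wrong — x̄ is observed and sits in the interval by construction.
B) Wrong — coverage applies to intervals containing μ, not to future x̄ values.
C) Wrong — a CI is about the parameter μ, not individual data values.
D) Correct — this is the frequentist long-run coverage interpretation.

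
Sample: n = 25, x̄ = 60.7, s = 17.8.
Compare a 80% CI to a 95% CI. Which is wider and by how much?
95% CI is wider by 5.32

df = 24
80% CI: t* = 1.318, (56.01, 65.39), width = 2 · t* · s/√n = 9.38
95% CI: t* = 2.064, (53.35, 68.05), width = 2 · t* · s/√n = 14.70

The 95% CI is wider by 14.70 - 9.38 = 5.32.
Higher confidence requires a wider interval.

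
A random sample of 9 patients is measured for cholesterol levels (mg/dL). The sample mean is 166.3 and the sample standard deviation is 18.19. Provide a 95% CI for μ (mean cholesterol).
(152.32, 180.28)

t-interval (σ unknown):
df = n - 1 = 8
t* = 2.306 for 95% confidence

Margin of error = t* · s/√n = 2.306 · 18.19/√9 = 13.98

CI: (152.32, 180.28)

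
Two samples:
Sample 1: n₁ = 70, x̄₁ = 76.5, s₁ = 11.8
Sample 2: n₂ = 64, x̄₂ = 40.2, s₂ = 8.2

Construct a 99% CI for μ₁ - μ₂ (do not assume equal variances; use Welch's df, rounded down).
(31.74, 40.86)

Difference: x̄₁ - x̄₂ = 36.30
SE = √(s₁²/n₁ + s₂²/n₂) = √(11.8²/70 + 8.2²/64) = 1.7435
df = 123.43 → 123 (Welch–Satterthwaite, rounded down)
t* = 2.616

CI: 36.30 ± 2.616 · 1.7435 = 36.30 ± 4.56 = (31.74, 40.86)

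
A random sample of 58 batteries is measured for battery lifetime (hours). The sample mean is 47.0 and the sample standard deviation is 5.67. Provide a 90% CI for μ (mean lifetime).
(45.76, 48.24)

t-interval (σ unknown):
df = n - 1 = 57
t* = 1.672 for 90% confidence

Margin of error = t* · s/√n = 1.672 · 5.67/√58 = 1.24

CI: (45.76, 48.24)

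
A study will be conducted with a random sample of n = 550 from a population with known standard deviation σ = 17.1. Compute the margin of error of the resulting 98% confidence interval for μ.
Margin of error = 1.70

Margin of error = z* · σ/√n
= 2.326 · 17.1/√550
= 2.326 · 17.1/23.4521
= 1.70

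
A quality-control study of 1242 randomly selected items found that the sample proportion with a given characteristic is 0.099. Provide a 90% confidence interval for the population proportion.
(0.085, 0.113)

Proportion CI:
SE = √(p̂(1-p̂)/n) = √(0.099 · 0.901 / 1242) = 0.00847

z* = 1.645
Margin = z* · SE = 1.645 · 0.00847 = 0.0139

CI: 0.099 ± 0.0139 = (0.085, 0.113)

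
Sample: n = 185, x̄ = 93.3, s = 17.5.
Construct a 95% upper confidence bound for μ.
μ ≤ 95.43

Upper bound (one-sided):
t* = 1.653 (one-sided for 95%)
Upper bound = x̄ + t* · s/√n = 93.3 + 1.653 · 17.5/√185 = 95.43

We are 95% confident that μ ≤ 95.43.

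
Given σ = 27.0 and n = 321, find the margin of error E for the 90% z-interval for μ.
Margin of error = 2.48

Margin of error = z* · σ/√n
= 1.645 · 27.0/√321
= 1.645 · 27.0/17.9165
= 2.48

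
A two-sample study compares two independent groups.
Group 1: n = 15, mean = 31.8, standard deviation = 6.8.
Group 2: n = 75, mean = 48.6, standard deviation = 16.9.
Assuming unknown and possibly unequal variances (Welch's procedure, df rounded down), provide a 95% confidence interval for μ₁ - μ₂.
(-22.06, -11.54)

Difference: x̄₁ - x̄₂ = -16.80
SE = √(s₁²/n₁ + s₂²/n₂) = √(6.8²/15 + 16.9²/75) = 2.6250
df = 54.28 → 54 (Welch–Satterthwaite, rounded down)
t* = 2.005

CI: -16.80 ± 2.005 · 2.6250 = -16.80 ± 5.26 = (-22.06, -11.54)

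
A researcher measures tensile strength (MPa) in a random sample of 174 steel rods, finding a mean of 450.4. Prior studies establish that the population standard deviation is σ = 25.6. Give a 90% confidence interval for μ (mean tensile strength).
(447.21, 453.59)

z-interval (σ known):
z* = 1.645 for 90% confidence

Margin of error = z* · σ/√n = 1.645 · 25.6/√174 = 3.19

CI: (450.4 - 3.19, 450.4 + 3.19) = (447.21, 453.59)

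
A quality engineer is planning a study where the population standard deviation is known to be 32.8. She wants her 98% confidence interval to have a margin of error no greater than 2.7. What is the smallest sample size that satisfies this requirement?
n ≥ 799

For margin E ≤ 2.7:
n ≥ (z* · σ / E)²
n ≥ (2.326 · 32.8 / 2.7)²
n ≥ 798.44

Minimum n = 799 (rounding up)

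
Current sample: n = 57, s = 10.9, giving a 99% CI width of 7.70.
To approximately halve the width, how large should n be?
n ≈ 228

CI width ∝ 1/√n
To reduce width by factor 2, need √n to grow by 2 → need 2² = 4 times as many samples.

Current: n = 57, width = 7.70
New: n = 228, width ≈ 3.75

Width reduced by factor of 7.70/3.75 = 2.05.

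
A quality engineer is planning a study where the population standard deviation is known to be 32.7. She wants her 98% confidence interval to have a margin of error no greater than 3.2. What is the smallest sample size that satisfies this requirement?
n ≥ 565

For margin E ≤ 3.2:
n ≥ (z* · σ / E)²
n ≥ (2.326 · 32.7 / 3.2)²
n ≥ 564.96

Minimum n = 565 (rounding up)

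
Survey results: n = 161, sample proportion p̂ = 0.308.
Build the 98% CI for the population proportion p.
(0.223, 0.393)

Proportion CI:
SE = √(p̂(1-p̂)/n) = √(0.308 · 0.692 / 161) = 0.03638

z* = 2.326
Margin = z* · SE = 2.326 · 0.03638 = 0.0846

CI: 0.308 ± 0.0846 = (0.223, 0.393)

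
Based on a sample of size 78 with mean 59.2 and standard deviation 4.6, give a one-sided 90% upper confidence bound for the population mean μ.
μ ≤ 59.87

Upper bound (one-sided):
t* = 1.293 (one-sided for 90%)
Upper bound = x̄ + t* · s/√n = 59.2 + 1.293 · 4.6/√78 = 59.87

We are 90% confident that μ ≤ 59.87.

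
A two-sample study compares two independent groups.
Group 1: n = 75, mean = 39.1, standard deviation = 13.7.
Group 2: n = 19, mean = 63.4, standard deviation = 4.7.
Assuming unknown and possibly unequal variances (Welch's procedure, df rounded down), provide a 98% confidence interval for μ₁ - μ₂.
(-28.84, -19.76)

Difference: x̄₁ - x̄₂ = -24.30
SE = √(s₁²/n₁ + s₂²/n₂) = √(13.7²/75 + 4.7²/19) = 1.9145
df = 84.10 → 84 (Welch–Satterthwaite, rounded down)
t* = 2.372

CI: -24.30 ± 2.372 · 1.9145 = -24.30 ± 4.54 = (-28.84, -19.76)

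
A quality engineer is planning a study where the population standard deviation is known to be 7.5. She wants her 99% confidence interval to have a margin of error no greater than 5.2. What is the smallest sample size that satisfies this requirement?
n ≥ 14

For margin E ≤ 5.2:
n ≥ (z* · σ / E)²
n ≥ (2.576 · 7.5 / 5.2)²
n ≥ 13.80

Minimum n = 14 (rounding up)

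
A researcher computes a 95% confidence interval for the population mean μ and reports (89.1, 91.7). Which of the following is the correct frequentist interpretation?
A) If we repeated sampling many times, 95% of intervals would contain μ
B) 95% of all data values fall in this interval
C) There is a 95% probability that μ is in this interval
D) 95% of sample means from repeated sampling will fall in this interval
A

A) Correct — this is the frequentist long-run coverage interpretation.
B) Wrong — a CI is about the parameter μ, not individual data values.
C) Wrong — μ is fixed; the randomness lives in the interval, not in μ.
D) Wrong — coverage applies to intervals containing μ, not to future x̄ values.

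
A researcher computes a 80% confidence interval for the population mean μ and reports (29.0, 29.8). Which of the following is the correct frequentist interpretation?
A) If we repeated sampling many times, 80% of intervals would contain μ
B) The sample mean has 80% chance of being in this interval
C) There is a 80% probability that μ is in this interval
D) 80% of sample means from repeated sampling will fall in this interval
A

A) Correct — this is the frequentist long-run coverage interpretation.
B) Wrong — x̄ is observed and sits in the interval by construction.
C) Wrong — μ is fixed; the randomness lives in the interval, not in μ.
D) Wrong — coverage applies to intervals containing μ, not to future x̄ values.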